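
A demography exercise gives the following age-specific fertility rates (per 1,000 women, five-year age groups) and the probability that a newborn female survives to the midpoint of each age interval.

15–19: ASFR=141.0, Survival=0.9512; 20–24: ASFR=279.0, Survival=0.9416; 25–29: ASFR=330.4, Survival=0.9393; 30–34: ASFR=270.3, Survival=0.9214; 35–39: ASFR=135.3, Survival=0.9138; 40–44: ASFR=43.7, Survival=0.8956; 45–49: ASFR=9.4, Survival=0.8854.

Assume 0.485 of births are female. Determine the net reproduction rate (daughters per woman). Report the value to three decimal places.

Proportion female at birth = 0.485.
Each age group contributes 5 × ASFR × survival:
  15–19: 5 × 141.0/1000 × 0.9512 = 0.67060
  20–24: 5 × 279.0/1000 × 0.9416 = 1.31353
  25–29: 5 × 330.4/1000 × 0.9393 = 1.55172
  30–34: 5 × 270.3/1000 × 0.9214 = 1.24527
  35–39: 5 × 135.3/1000 × 0.9138 = 0.61819
  40–44: 5 × 43.7/1000 × 0.8956 = 0.19569
  45–49: 5 × 9.4/1000 × 0.8854 = 0.04161
Sum = 5.63661
NRR = 0.485 × 5.63661 = 2.73376

2.734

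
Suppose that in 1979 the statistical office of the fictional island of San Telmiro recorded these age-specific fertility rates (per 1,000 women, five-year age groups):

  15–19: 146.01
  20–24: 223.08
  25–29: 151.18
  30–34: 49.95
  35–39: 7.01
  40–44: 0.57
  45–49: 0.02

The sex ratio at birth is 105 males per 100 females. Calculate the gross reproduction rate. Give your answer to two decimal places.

Proportion female at birth = 100 / (100 + 105) = 0.48780.
Sum of ASFRs = 146.01 + 223.08 + 151.18 + 49.95 + 7.01 + 0.57 + 0.02 = 577.82
TFR = 5 × 577.82 / 1000 = 2.8891
GRR = 0.48780 × 2.8891 = 1.40930

1.41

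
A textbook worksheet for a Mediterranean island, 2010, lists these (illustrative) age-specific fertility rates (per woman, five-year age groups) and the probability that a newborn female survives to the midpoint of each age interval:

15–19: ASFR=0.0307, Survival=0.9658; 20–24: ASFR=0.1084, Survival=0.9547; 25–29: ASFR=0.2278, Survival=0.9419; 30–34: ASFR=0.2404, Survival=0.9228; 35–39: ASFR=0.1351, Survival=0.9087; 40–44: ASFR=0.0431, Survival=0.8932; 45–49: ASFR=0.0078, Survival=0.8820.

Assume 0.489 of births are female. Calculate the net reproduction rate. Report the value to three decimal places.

Proportion female at birth = 0.489.
Weighting each age-specific rate by interval width and survival:
  15–19: 5 × 0.0307 × 0.9658 = 0.14825
  20–24: 5 × 0.1084 × 0.9547 = 0.51745
  25–29: 5 × 0.2278 × 0.9419 = 1.07282
  30–34: 5 × 0.2404 × 0.9228 = 1.10921
  35–39: 5 × 0.1351 × 0.9087 = 0.61383
  40–44: 5 × 0.0431 × 0.8932 = 0.19248
  45–49: 5 × 0.0078 × 0.8820 = 0.03440
Sum = 3.68844
NRR = 0.489 × 3.68844 = 1.80365

1.804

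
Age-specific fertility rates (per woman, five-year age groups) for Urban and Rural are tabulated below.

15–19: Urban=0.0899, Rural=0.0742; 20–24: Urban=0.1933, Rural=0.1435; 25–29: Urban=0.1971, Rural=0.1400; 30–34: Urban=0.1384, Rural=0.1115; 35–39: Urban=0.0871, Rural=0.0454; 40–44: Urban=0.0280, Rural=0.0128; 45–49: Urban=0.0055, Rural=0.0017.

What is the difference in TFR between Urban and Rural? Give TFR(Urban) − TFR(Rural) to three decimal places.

1.051

Urban:
  Sum of ASFRs = 0.0899 + 0.1933 + 0.1971 + 0.1384 + 0.0871 + 0.0280 + 0.0055 = 0.7393
  TFR = 5 × 0.7393 = 3.6965
Rural:
  Sum of ASFRs = 0.0742 + 0.1435 + 0.1400 + 0.1115 + 0.0454 + 0.0128 + 0.0017 = 0.5291
  TFR = 5 × 0.5291 = 2.6455
Difference = 3.6965 − 2.6455 = 1.051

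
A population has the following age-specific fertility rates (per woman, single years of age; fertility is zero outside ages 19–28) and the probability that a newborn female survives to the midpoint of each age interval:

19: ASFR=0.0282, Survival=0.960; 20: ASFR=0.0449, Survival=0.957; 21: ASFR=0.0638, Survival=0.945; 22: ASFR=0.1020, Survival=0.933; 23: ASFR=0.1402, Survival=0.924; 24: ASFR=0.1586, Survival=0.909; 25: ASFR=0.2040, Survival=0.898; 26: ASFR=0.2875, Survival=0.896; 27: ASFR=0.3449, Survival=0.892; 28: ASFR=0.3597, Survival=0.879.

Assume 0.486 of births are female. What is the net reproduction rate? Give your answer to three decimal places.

0.760

Proportion female at birth = 0.486.
Survival-weighted fertility by age (1·fₓ·Sₓ):
  19: 1 × 0.0282 × 0.960 = 0.02707
  20: 1 × 0.0449 × 0.957 = 0.04297
  21: 1 × 0.0638 × 0.945 = 0.06029
  22: 1 × 0.1020 × 0.933 = 0.09517
  23: 1 × 0.1402 × 0.924 = 0.12954
  24: 1 × 0.1586 × 0.909 = 0.14417
  25: 1 × 0.2040 × 0.898 = 0.18319
  26: 1 × 0.2875 × 0.896 = 0.25760
  27: 1 × 0.3449 × 0.892 = 0.30765
  28: 1 × 0.3597 × 0.879 = 0.31618
Sum = 1.56383
NRR = 0.486 × 1.56383 = 0.76002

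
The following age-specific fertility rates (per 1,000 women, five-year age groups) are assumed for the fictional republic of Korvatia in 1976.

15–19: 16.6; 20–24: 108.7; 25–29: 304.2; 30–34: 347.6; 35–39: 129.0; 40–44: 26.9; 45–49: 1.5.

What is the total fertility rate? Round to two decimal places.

Sum of ASFRs = 16.6 + 108.7 + 304.2 + 347.6 + 129.0 + 26.9 + 1.5 = 934.5
TFR = 5 × 934.5 / 1000 = 4.6725

4.67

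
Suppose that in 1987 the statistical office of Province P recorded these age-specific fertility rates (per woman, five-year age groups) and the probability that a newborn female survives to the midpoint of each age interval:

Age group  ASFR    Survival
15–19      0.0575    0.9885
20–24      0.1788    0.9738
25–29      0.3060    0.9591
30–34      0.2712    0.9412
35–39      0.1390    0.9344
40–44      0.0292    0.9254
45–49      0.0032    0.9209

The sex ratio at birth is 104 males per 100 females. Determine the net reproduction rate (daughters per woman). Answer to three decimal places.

Proportion female at birth = 100 / (100 + 104) = 0.49020.
Weighting each age-specific rate by interval width and survival:
  15–19: 5 × 0.0575 × 0.9885 = 0.28419
  20–24: 5 × 0.1788 × 0.9738 = 0.87058
  25–29: 5 × 0.3060 × 0.9591 = 1.46742
  30–34: 5 × 0.2712 × 0.9412 = 1.27627
  35–39: 5 × 0.1390 × 0.9344 = 0.64941
  40–44: 5 × 0.0292 × 0.9254 = 0.13511
  45–49: 5 × 0.0032 × 0.9209 = 0.01473
Sum = 4.69771
NRR = 0.49020 × 4.69771 = 2.30282
NRR > 1, so each generation more than replaces itself.

2.303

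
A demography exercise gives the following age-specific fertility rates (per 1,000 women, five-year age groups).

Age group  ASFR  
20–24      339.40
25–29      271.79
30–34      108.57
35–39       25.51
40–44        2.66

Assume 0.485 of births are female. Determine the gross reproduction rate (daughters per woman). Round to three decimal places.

Proportion female at birth = 0.485.
Sum of ASFRs = 339.40 + 271.79 + 108.57 + 25.51 + 2.66 = 747.93
TFR = 5 × 747.93 / 1000 = 3.73965
GRR = 0.485 × 3.73965 = 1.81373

1.814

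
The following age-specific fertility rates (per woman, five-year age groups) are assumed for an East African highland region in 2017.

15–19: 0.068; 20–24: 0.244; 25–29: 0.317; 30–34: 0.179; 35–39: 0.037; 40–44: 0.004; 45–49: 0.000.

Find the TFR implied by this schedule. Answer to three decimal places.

4.245

Sum of ASFRs = 0.068 + 0.244 + 0.317 + 0.179 + 0.037 + 0.004 + 0.000 = 0.849
TFR = 5 × 0.849 = 4.245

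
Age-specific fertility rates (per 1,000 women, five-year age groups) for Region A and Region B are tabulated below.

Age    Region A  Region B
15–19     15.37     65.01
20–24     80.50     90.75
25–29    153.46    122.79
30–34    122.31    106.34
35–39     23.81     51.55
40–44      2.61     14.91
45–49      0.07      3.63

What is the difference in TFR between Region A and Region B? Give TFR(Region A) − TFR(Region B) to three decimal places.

Region A:
  Sum of ASFRs = 15.37 + 80.50 + 153.46 + 122.31 + 23.81 + 2.61 + 0.07 = 398.13
  TFR = 5 × 398.13 / 1000 = 1.99065
Region B:
  Sum of ASFRs = 65.01 + 90.75 + 122.79 + 106.34 + 51.55 + 14.91 + 3.63 = 454.98
  TFR = 5 × 454.98 / 1000 = 2.2749
Difference = 1.99065 − 2.2749 = -0.28425

-0.284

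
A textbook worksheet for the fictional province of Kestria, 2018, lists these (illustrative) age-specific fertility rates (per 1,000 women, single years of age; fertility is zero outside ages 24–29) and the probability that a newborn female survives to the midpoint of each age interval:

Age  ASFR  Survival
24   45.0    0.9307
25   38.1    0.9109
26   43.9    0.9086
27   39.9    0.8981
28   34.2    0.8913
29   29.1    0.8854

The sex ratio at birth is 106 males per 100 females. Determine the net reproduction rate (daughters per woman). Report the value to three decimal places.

Proportion female at birth = 100 / (100 + 106) = 0.48544.
Survival-weighted fertility by age (1·fₓ·Sₓ):
  24: 1 × 45.0/1000 × 0.9307 = 0.04188
  25: 1 × 38.1/1000 × 0.9109 = 0.03471
  26: 1 × 43.9/1000 × 0.9086 = 0.03989
  27: 1 × 39.9/1000 × 0.8981 = 0.03583
  28: 1 × 34.2/1000 × 0.8913 = 0.03048
  29: 1 × 29.1/1000 × 0.8854 = 0.02577
Sum = 0.20856
NRR = 0.48544 × 0.20856 = 0.10124

0.101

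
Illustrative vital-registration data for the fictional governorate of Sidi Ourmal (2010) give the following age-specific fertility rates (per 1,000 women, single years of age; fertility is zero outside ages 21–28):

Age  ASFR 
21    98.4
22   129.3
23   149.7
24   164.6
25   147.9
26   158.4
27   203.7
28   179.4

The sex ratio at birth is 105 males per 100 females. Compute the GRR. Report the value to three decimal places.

0.601

Proportion female at birth = 100 / (100 + 105) = 0.48780.
Sum of ASFRs = 98.4 + 129.3 + 149.7 + 164.6 + 147.9 + 158.4 + 203.7 + 179.4 = 1231.4
TFR = 1231.4 / 1000 = 1.2314
GRR = 0.48780 × 1.2314 = 0.60068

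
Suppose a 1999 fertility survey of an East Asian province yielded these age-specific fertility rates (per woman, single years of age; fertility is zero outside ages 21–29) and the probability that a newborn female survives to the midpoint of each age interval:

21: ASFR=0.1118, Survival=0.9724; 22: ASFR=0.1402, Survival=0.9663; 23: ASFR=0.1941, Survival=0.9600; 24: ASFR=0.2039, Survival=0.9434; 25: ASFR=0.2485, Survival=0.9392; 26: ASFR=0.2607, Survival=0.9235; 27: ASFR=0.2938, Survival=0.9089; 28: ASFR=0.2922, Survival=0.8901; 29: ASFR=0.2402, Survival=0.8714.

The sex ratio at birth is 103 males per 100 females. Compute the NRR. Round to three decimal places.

Proportion female at birth = 100 / (100 + 103) = 0.49261.
Each age group contributes 1 × ASFR × survival:
  21: 1 × 0.1118 × 0.9724 = 0.10871
  22: 1 × 0.1402 × 0.9663 = 0.13548
  23: 1 × 0.1941 × 0.9600 = 0.18634
  24: 1 × 0.2039 × 0.9434 = 0.19236
  25: 1 × 0.2485 × 0.9392 = 0.23339
  26: 1 × 0.2607 × 0.9235 = 0.24076
  27: 1 × 0.2938 × 0.9089 = 0.26703
  28: 1 × 0.2922 × 0.8901 = 0.26009
  29: 1 × 0.2402 × 0.8714 = 0.20931
Sum = 1.83347
NRR = 0.49261 × 1.83347 = 0.90319
An NRR under 1 implies long-run decline under these rates.

0.903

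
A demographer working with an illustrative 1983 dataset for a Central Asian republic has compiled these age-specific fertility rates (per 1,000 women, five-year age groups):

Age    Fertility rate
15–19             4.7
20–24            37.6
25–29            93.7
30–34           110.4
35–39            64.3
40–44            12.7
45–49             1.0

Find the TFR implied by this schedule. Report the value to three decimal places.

1.622

Sum of ASFRs = 4.7 + 37.6 + 93.7 + 110.4 + 64.3 + 12.7 + 1.0 = 324.4
TFR = 5 × 324.4 / 1000 = 1.622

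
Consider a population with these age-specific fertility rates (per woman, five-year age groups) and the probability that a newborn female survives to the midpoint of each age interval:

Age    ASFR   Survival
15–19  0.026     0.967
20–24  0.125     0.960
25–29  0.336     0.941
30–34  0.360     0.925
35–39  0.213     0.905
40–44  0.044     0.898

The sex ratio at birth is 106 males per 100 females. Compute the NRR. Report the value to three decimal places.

2.492

Proportion female at birth = 100 / (100 + 106) = 0.48544.
Weighting each age-specific rate by interval width and survival:
  15–19: 5 × 0.026 × 0.967 = 0.12571
  20–24: 5 × 0.125 × 0.960 = 0.60000
  25–29: 5 × 0.336 × 0.941 = 1.58088
  30–34: 5 × 0.360 × 0.925 = 1.66500
  35–39: 5 × 0.213 × 0.905 = 0.96383
  40–44: 5 × 0.044 × 0.898 = 0.19756
Sum = 5.13298
NRR = 0.48544 × 5.13298 = 2.49175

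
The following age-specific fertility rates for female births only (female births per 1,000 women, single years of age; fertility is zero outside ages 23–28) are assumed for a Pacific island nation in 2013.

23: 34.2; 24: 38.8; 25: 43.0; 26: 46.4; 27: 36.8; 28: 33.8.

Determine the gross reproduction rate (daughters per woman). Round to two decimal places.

0.23

Sum of female ASFRs = 34.2 + 38.8 + 43.0 + 46.4 + 36.8 + 33.8 = 233.0
GRR = 233.0 / 1000 = 0.233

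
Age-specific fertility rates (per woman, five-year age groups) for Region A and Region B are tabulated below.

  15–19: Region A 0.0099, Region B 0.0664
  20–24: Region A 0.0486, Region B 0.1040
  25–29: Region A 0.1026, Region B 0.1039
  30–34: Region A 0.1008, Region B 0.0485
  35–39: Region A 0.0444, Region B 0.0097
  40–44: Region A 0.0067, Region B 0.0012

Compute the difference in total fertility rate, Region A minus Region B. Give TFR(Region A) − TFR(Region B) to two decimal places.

Region A:
  Sum of ASFRs = 0.0099 + 0.0486 + 0.1026 + 0.1008 + 0.0444 + 0.0067 = 0.3130
  TFR = 5 × 0.3130 = 1.565
Region B:
  Sum of ASFRs = 0.0664 + 0.1040 + 0.1039 + 0.0485 + 0.0097 + 0.0012 = 0.3337
  TFR = 5 × 0.3337 = 1.6685
Difference = 1.565 − 1.6685 = -0.1035

-0.10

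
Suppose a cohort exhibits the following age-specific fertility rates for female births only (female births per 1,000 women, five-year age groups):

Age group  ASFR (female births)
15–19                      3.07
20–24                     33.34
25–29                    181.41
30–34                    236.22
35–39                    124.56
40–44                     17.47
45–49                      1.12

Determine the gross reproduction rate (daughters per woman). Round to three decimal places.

Sum of female ASFRs = 3.07 + 33.34 + 181.41 + 236.22 + 124.56 + 17.47 + 1.12 = 597.19
GRR = 5 × 597.19 / 1000 = 2.98595

2.986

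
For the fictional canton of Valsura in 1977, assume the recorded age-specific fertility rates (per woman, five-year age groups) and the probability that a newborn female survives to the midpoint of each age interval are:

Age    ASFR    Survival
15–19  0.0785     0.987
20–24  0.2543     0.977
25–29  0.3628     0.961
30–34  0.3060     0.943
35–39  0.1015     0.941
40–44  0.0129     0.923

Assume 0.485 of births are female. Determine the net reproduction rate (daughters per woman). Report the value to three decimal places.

Proportion female at birth = 0.485.
Each age group contributes 5 × ASFR × survival:
  15–19: 5 × 0.0785 × 0.987 = 0.38740
  20–24: 5 × 0.2543 × 0.977 = 1.24226
  25–29: 5 × 0.3628 × 0.961 = 1.74325
  30–34: 5 × 0.3060 × 0.943 = 1.44279
  35–39: 5 × 0.1015 × 0.941 = 0.47756
  40–44: 5 × 0.0129 × 0.923 = 0.05953
Sum = 5.35279
NRR = 0.485 × 5.35279 = 2.59610

2.596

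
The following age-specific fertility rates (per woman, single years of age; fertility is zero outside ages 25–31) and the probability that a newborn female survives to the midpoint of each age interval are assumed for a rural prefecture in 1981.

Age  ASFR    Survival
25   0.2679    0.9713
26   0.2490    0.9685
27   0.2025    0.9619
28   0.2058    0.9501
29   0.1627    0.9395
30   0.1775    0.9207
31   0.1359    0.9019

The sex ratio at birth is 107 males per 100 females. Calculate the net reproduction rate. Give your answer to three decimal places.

0.643

Proportion female at birth = 100 / (100 + 107) = 0.48309.
Survival-weighted fertility by age (1·fₓ·Sₓ):
  25: 1 × 0.2679 × 0.9713 = 0.26021
  26: 1 × 0.2490 × 0.9685 = 0.24116
  27: 1 × 0.2025 × 0.9619 = 0.19478
  28: 1 × 0.2058 × 0.9501 = 0.19553
  29: 1 × 0.1627 × 0.9395 = 0.15286
  30: 1 × 0.1775 × 0.9207 = 0.16342
  31: 1 × 0.1359 × 0.9019 = 0.12257
Sum = 1.33053
NRR = 0.48309 × 1.33053 = 0.64277
An NRR under 1 implies long-run decline under these rates.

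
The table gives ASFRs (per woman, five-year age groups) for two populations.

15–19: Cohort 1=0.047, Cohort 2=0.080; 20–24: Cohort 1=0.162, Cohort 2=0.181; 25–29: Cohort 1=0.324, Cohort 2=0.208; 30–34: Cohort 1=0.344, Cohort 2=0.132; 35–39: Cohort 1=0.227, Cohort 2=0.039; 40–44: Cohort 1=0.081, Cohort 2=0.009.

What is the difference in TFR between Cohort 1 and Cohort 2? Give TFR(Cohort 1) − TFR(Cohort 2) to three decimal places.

Cohort 1:
  Sum of ASFRs = 0.047 + 0.162 + 0.324 + 0.344 + 0.227 + 0.081 = 1.185
  TFR = 5 × 1.185 = 5.925
Cohort 2:
  Sum of ASFRs = 0.080 + 0.181 + 0.208 + 0.132 + 0.039 + 0.009 = 0.649
  TFR = 5 × 0.649 = 3.245
Difference = 5.925 − 3.245 = 2.68

2.680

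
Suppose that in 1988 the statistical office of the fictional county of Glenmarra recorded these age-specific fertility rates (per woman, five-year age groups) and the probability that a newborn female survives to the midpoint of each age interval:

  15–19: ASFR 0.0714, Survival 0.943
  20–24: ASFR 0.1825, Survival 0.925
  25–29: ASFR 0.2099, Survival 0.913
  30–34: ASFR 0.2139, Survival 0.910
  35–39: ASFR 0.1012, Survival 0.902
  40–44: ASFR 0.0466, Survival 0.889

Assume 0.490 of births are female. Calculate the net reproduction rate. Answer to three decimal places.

1.850

Proportion female at birth = 0.490.
Weighting each age-specific rate by interval width and survival:
  15–19: 5 × 0.0714 × 0.943 = 0.33665
  20–24: 5 × 0.1825 × 0.925 = 0.84406
  25–29: 5 × 0.2099 × 0.913 = 0.95819
  30–34: 5 × 0.2139 × 0.910 = 0.97325
  35–39: 5 × 0.1012 × 0.902 = 0.45641
  40–44: 5 × 0.0466 × 0.889 = 0.20714
Sum = 3.77570
NRR = 0.490 × 3.77570 = 1.85009
With NRR above 1 the population is above replacement fertility.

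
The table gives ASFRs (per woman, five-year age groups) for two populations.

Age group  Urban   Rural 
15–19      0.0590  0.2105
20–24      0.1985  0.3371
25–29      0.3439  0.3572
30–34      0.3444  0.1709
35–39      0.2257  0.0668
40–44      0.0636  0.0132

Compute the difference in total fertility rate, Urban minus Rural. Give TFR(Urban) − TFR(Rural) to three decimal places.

Urban:
  Sum of ASFRs = 0.0590 + 0.1985 + 0.3439 + 0.3444 + 0.2257 + 0.0636 = 1.2351
  TFR = 5 × 1.2351 = 6.1755
Rural:
  Sum of ASFRs = 0.2105 + 0.3371 + 0.3572 + 0.1709 + 0.0668 + 0.0132 = 1.1557
  TFR = 5 × 1.1557 = 5.7785
Difference = 6.1755 − 5.7785 = 0.397

0.397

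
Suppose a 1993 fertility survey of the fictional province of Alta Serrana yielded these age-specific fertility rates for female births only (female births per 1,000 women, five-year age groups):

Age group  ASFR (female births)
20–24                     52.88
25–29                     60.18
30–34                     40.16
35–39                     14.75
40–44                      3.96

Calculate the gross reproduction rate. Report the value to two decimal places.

0.86

Sum of female ASFRs = 52.88 + 60.18 + 40.16 + 14.75 + 3.96 = 171.93
GRR = 5 × 171.93 / 1000 = 0.85965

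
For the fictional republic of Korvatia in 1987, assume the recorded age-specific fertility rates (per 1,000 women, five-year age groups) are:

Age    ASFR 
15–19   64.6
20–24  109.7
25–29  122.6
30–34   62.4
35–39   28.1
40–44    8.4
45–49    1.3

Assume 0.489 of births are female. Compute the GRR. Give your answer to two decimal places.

0.97

Proportion female at birth = 0.489.
Sum of ASFRs = 64.6 + 109.7 + 122.6 + 62.4 + 28.1 + 8.4 + 1.3 = 397.1
TFR = 5 × 397.1 / 1000 = 1.9855
GRR = 0.489 × 1.9855 = 0.97091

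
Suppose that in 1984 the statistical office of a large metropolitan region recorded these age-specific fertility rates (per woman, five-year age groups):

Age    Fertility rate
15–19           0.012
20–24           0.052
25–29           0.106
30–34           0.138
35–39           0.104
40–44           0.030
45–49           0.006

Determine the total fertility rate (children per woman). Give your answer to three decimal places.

Sum of ASFRs = 0.012 + 0.052 + 0.106 + 0.138 + 0.104 + 0.030 + 0.006 = 0.448
TFR = 5 × 0.448 = 2.24

2.240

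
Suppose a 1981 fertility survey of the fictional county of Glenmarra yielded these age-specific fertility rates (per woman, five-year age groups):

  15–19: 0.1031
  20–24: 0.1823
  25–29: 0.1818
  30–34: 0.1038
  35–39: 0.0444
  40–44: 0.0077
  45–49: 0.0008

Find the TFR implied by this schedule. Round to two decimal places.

Sum of ASFRs = 0.1031 + 0.1823 + 0.1818 + 0.1038 + 0.0444 + 0.0077 + 0.0008 = 0.6239
TFR = 5 × 0.6239 = 3.1195

3.12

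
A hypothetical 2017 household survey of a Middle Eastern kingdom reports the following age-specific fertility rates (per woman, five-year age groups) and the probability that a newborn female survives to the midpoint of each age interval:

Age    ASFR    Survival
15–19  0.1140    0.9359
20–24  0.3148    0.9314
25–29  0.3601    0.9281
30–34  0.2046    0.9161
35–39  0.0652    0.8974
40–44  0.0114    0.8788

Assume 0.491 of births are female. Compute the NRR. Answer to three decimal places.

2.431

Proportion female at birth = 0.491.
Survival-weighted fertility by age (5·fₓ·Sₓ):
  15–19: 5 × 0.1140 × 0.9359 = 0.53346
  20–24: 5 × 0.3148 × 0.9314 = 1.46602
  25–29: 5 × 0.3601 × 0.9281 = 1.67104
  30–34: 5 × 0.2046 × 0.9161 = 0.93717
  35–39: 5 × 0.0652 × 0.8974 = 0.29255
  40–44: 5 × 0.0114 × 0.8788 = 0.05009
Sum = 4.95033
NRR = 0.491 × 4.95033 = 2.43061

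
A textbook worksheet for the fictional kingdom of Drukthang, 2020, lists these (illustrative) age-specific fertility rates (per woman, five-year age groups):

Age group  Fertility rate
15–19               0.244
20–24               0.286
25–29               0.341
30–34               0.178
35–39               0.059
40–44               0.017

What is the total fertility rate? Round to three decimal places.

5.625

Sum of ASFRs = 0.244 + 0.286 + 0.341 + 0.178 + 0.059 + 0.017 = 1.125
TFR = 5 × 1.125 = 5.625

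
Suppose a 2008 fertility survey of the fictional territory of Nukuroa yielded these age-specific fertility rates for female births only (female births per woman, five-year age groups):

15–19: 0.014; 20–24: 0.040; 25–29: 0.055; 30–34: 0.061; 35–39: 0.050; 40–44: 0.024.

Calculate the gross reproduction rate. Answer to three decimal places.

1.220

Sum of female ASFRs = 0.014 + 0.040 + 0.055 + 0.061 + 0.050 + 0.024 = 0.244
GRR = 5 × 0.244 = 1.22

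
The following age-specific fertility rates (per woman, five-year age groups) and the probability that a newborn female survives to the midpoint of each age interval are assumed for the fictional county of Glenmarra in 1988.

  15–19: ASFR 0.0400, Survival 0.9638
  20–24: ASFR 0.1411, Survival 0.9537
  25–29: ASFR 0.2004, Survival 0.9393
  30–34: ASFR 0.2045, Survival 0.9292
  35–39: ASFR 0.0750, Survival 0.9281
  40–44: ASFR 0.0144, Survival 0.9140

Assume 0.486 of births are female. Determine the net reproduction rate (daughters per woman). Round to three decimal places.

Proportion female at birth = 0.486.
Each age group contributes 5 × ASFR × survival:
  15–19: 5 × 0.0400 × 0.9638 = 0.19276
  20–24: 5 × 0.1411 × 0.9537 = 0.67284
  25–29: 5 × 0.2004 × 0.9393 = 0.94118
  30–34: 5 × 0.2045 × 0.9292 = 0.95011
  35–39: 5 × 0.0750 × 0.9281 = 0.34804
  40–44: 5 × 0.0144 × 0.9140 = 0.06581
Sum = 3.17074
NRR = 0.486 × 3.17074 = 1.54098
NRR > 1, so each generation more than replaces itself.

1.541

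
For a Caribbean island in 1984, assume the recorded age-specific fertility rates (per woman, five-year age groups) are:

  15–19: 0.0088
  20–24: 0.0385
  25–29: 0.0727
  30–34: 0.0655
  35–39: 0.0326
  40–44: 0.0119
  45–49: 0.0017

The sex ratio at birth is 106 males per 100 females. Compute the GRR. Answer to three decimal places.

0.562

Proportion female at birth = 100 / (100 + 106) = 0.48544.
Sum of ASFRs = 0.0088 + 0.0385 + 0.0727 + 0.0655 + 0.0326 + 0.0119 + 0.0017 = 0.2317
TFR = 5 × 0.2317 = 1.1585
GRR = 0.48544 × 1.1585 = 0.56238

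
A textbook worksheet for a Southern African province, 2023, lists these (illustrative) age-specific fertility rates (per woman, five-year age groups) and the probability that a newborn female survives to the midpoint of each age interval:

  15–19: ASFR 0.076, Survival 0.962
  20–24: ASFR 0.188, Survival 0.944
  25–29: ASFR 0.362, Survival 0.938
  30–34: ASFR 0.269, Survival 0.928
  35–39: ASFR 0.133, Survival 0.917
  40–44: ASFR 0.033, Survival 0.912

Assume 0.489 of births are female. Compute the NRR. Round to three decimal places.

Proportion female at birth = 0.489.
Each age group contributes 5 × ASFR × survival:
  15–19: 5 × 0.076 × 0.962 = 0.36556
  20–24: 5 × 0.188 × 0.944 = 0.88736
  25–29: 5 × 0.362 × 0.938 = 1.69778
  30–34: 5 × 0.269 × 0.928 = 1.24816
  35–39: 5 × 0.133 × 0.917 = 0.60981
  40–44: 5 × 0.033 × 0.912 = 0.15048
Sum = 4.95915
NRR = 0.489 × 4.95915 = 2.42502
With NRR above 1 the population is above replacement fertility.

2.425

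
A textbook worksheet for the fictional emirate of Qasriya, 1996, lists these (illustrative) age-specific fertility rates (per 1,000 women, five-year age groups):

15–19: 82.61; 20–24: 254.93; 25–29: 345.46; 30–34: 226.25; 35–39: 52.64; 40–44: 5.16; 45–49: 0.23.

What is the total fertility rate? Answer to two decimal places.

Sum of ASFRs = 82.61 + 254.93 + 345.46 + 226.25 + 52.64 + 5.16 + 0.23 = 967.28
TFR = 5 × 967.28 / 1000 = 4.8364

4.84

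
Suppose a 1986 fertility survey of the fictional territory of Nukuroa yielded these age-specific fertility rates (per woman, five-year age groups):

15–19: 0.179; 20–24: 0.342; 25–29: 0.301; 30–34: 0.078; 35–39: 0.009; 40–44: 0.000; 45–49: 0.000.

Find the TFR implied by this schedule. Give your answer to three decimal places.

4.545

Sum of ASFRs = 0.179 + 0.342 + 0.301 + 0.078 + 0.009 + 0.000 + 0.000 = 0.909
TFR = 5 × 0.909 = 4.545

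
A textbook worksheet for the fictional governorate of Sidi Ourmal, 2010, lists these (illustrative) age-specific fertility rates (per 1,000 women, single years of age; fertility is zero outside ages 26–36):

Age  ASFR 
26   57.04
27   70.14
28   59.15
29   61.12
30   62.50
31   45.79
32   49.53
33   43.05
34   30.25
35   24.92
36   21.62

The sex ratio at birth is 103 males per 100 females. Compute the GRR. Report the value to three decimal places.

0.259

Proportion female at birth = 100 / (100 + 103) = 0.49261.
Sum of ASFRs = 57.04 + 70.14 + 59.15 + 61.12 + 62.50 + 45.79 + 49.53 + 43.05 + 30.25 + 24.92 + 21.62 = 525.11
TFR = 525.11 / 1000 = 0.52511
GRR = 0.49261 × 0.52511 = 0.25867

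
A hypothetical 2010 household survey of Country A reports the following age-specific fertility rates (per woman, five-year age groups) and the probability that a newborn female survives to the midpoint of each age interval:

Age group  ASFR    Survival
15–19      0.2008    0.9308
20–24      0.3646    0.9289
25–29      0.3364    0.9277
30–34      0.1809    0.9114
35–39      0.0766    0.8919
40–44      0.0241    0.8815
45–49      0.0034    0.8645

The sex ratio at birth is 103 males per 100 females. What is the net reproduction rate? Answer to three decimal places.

Proportion female at birth = 100 / (100 + 103) = 0.49261.
Weighting each age-specific rate by interval width and survival:
  15–19: 5 × 0.2008 × 0.9308 = 0.93452
  20–24: 5 × 0.3646 × 0.9289 = 1.69338
  25–29: 5 × 0.3364 × 0.9277 = 1.56039
  30–34: 5 × 0.1809 × 0.9114 = 0.82436
  35–39: 5 × 0.0766 × 0.8919 = 0.34160
  40–44: 5 × 0.0241 × 0.8815 = 0.10622
  45–49: 5 × 0.0034 × 0.8645 = 0.01470
Sum = 5.47517
NRR = 0.49261 × 5.47517 = 2.69712

2.697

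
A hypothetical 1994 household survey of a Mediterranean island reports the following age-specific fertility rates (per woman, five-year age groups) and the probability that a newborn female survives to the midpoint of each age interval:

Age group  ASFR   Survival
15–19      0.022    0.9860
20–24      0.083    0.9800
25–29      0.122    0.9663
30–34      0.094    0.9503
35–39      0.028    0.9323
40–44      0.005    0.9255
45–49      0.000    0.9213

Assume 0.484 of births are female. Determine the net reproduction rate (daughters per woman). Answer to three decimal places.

Proportion female at birth = 0.484.
Each age group contributes 5 × ASFR × survival:
  15–19: 5 × 0.022 × 0.9860 = 0.10846
  20–24: 5 × 0.083 × 0.9800 = 0.40670
  25–29: 5 × 0.122 × 0.9663 = 0.58944
  30–34: 5 × 0.094 × 0.9503 = 0.44664
  35–39: 5 × 0.028 × 0.9323 = 0.13052
  40–44: 5 × 0.005 × 0.9255 = 0.02314
  45–49: 5 × 0.000 × 0.9213 = 0.00000
Sum = 1.70490
NRR = 0.484 × 1.70490 = 0.82517

0.825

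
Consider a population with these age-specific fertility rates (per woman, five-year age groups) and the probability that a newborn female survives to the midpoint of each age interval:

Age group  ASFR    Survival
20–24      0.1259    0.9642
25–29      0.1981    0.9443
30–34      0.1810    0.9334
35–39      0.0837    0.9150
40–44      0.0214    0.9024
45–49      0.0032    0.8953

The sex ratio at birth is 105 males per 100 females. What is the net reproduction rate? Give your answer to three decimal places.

1.405

Proportion female at birth = 100 / (100 + 105) = 0.48780.
Survival-weighted fertility by age (5·fₓ·Sₓ):
  20–24: 5 × 0.1259 × 0.9642 = 0.60696
  25–29: 5 × 0.1981 × 0.9443 = 0.93533
  30–34: 5 × 0.1810 × 0.9334 = 0.84473
  35–39: 5 × 0.0837 × 0.9150 = 0.38293
  40–44: 5 × 0.0214 × 0.9024 = 0.09656
  45–49: 5 × 0.0032 × 0.8953 = 0.01432
Sum = 2.88083
NRR = 0.48780 × 2.88083 = 1.40527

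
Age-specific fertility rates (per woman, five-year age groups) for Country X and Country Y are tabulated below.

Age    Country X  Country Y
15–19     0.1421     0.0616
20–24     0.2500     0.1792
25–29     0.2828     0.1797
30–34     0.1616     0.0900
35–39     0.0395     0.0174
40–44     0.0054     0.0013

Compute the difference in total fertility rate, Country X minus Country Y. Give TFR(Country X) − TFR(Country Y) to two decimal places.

Country X:
  Sum of ASFRs = 0.1421 + 0.2500 + 0.2828 + 0.1616 + 0.0395 + 0.0054 = 0.8814
  TFR = 5 × 0.8814 = 4.407
Country Y:
  Sum of ASFRs = 0.0616 + 0.1792 + 0.1797 + 0.0900 + 0.0174 + 0.0013 = 0.5292
  TFR = 5 × 0.5292 = 2.646
Difference = 4.407 − 2.646 = 1.761

1.76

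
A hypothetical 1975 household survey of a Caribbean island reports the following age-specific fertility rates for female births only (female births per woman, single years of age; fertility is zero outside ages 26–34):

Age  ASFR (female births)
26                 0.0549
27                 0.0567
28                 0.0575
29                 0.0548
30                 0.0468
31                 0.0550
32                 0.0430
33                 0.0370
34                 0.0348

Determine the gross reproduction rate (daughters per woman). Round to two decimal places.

Sum of female ASFRs = 0.0549 + 0.0567 + 0.0575 + 0.0548 + 0.0468 + 0.0550 + 0.0430 + 0.0370 + 0.0348 = 0.4405
GRR = 0.4405

0.44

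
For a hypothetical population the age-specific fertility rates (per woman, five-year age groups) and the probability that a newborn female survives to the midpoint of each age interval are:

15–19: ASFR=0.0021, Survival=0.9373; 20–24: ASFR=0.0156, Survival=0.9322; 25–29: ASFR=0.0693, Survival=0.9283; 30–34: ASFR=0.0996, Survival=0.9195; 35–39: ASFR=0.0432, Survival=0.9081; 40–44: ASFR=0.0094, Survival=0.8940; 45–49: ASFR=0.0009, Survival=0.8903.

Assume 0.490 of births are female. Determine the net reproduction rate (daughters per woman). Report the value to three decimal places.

Proportion female at birth = 0.490.
Survival-weighted fertility by age (5·fₓ·Sₓ):
  15–19: 5 × 0.0021 × 0.9373 = 0.00984
  20–24: 5 × 0.0156 × 0.9322 = 0.07271
  25–29: 5 × 0.0693 × 0.9283 = 0.32166
  30–34: 5 × 0.0996 × 0.9195 = 0.45791
  35–39: 5 × 0.0432 × 0.9081 = 0.19615
  40–44: 5 × 0.0094 × 0.8940 = 0.04202
  45–49: 5 × 0.0009 × 0.8903 = 0.00401
Sum = 1.10430
NRR = 0.490 × 1.10430 = 0.54111
With NRR below 1 the population is below replacement fertility.

0.541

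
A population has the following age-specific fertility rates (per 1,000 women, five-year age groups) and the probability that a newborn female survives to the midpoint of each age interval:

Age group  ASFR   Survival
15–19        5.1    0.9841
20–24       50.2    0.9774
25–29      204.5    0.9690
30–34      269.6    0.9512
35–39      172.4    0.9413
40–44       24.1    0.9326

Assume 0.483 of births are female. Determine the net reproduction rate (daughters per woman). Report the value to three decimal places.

1.675

Proportion female at birth = 0.483.
Weighting each age-specific rate by interval width and survival:
  15–19: 5 × 5.1/1000 × 0.9841 = 0.02509
  20–24: 5 × 50.2/1000 × 0.9774 = 0.24533
  25–29: 5 × 204.5/1000 × 0.9690 = 0.99080
  30–34: 5 × 269.6/1000 × 0.9512 = 1.28222
  35–39: 5 × 172.4/1000 × 0.9413 = 0.81140
  40–44: 5 × 24.1/1000 × 0.9326 = 0.11238
Sum = 3.46722
NRR = 0.483 × 3.46722 = 1.67467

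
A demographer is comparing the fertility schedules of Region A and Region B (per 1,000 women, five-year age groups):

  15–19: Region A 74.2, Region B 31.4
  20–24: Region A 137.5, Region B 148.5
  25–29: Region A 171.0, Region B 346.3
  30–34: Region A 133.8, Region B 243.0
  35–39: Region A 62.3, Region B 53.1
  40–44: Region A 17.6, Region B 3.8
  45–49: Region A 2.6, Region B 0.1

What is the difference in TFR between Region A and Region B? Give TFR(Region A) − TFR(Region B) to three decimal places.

-1.136

Region A:
  Sum of ASFRs = 74.2 + 137.5 + 171.0 + 133.8 + 62.3 + 17.6 + 2.6 = 599.0
  TFR = 5 × 599.0 / 1000 = 2.995
Region B:
  Sum of ASFRs = 31.4 + 148.5 + 346.3 + 243.0 + 53.1 + 3.8 + 0.1 = 826.2
  TFR = 5 × 826.2 / 1000 = 4.131
Difference = 2.995 − 4.131 = -1.136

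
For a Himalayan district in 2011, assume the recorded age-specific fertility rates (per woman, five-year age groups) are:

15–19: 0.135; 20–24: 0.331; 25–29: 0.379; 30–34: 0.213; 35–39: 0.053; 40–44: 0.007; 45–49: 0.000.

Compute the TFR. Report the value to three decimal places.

Sum of ASFRs = 0.135 + 0.331 + 0.379 + 0.213 + 0.053 + 0.007 + 0.000 = 1.118
TFR = 5 × 1.118 = 5.59

5.590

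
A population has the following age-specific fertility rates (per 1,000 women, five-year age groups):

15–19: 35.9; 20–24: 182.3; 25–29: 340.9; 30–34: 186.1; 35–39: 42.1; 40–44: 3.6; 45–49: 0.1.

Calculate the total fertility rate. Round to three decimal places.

Sum of ASFRs = 35.9 + 182.3 + 340.9 + 186.1 + 42.1 + 3.6 + 0.1 = 791.0
TFR = 5 × 791.0 / 1000 = 3.955

3.955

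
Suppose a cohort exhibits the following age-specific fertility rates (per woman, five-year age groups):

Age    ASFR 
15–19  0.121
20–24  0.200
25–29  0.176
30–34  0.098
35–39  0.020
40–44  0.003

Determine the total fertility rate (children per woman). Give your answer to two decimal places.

Sum of ASFRs = 0.121 + 0.200 + 0.176 + 0.098 + 0.020 + 0.003 = 0.618
TFR = 5 × 0.618 = 3.09

3.09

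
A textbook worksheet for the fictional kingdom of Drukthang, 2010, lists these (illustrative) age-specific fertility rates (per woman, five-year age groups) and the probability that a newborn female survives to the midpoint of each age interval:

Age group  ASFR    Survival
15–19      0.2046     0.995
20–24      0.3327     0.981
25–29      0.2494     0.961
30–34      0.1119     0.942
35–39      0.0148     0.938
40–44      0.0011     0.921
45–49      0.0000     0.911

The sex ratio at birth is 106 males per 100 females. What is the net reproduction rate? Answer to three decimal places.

2.160

Proportion female at birth = 100 / (100 + 106) = 0.48544.
Each age group contributes 5 × ASFR × survival:
  15–19: 5 × 0.2046 × 0.995 = 1.01789
  20–24: 5 × 0.3327 × 0.981 = 1.63189
  25–29: 5 × 0.2494 × 0.961 = 1.19837
  30–34: 5 × 0.1119 × 0.942 = 0.52705
  35–39: 5 × 0.0148 × 0.938 = 0.06941
  40–44: 5 × 0.0011 × 0.921 = 0.00507
  45–49: 5 × 0.0000 × 0.911 = 0.00000
Sum = 4.44968
NRR = 0.48544 × 4.44968 = 2.16005
With NRR above 1 the population is above replacement fertility.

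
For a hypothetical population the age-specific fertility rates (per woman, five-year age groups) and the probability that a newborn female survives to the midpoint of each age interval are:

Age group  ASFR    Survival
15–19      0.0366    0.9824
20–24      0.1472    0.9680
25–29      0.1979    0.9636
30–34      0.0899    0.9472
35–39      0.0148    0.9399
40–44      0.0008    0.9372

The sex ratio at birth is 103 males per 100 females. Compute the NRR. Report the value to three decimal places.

Proportion female at birth = 100 / (100 + 103) = 0.49261.
Each age group contributes 5 × ASFR × survival:
  15–19: 5 × 0.0366 × 0.9824 = 0.17978
  20–24: 5 × 0.1472 × 0.9680 = 0.71245
  25–29: 5 × 0.1979 × 0.9636 = 0.95348
  30–34: 5 × 0.0899 × 0.9472 = 0.42577
  35–39: 5 × 0.0148 × 0.9399 = 0.06955
  40–44: 5 × 0.0008 × 0.9372 = 0.00375
Sum = 2.34478
NRR = 0.49261 × 2.34478 = 1.15506
An NRR exceeding 1 indicates intrinsic growth under these rates.

1.155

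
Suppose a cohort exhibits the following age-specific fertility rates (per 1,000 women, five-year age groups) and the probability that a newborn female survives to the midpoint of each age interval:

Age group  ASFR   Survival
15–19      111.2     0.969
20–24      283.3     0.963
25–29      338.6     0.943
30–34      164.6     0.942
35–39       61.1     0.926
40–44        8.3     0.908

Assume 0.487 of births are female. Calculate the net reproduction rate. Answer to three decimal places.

2.238

Proportion female at birth = 0.487.
Weighting each age-specific rate by interval width and survival:
  15–19: 5 × 111.2/1000 × 0.969 = 0.53876
  20–24: 5 × 283.3/1000 × 0.963 = 1.36409
  25–29: 5 × 338.6/1000 × 0.943 = 1.59650
  30–34: 5 × 164.6/1000 × 0.942 = 0.77527
  35–39: 5 × 61.1/1000 × 0.926 = 0.28289
  40–44: 5 × 8.3/1000 × 0.908 = 0.03768
Sum = 4.59519
NRR = 0.487 × 4.59519 = 2.23786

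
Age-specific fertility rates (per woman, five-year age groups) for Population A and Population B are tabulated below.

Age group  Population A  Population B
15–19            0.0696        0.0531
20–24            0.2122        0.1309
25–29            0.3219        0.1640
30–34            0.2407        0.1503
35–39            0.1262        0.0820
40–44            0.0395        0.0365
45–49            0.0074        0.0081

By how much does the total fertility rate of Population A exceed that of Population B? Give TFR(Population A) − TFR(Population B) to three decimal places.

Population A:
  Sum of ASFRs = 0.0696 + 0.2122 + 0.3219 + 0.2407 + 0.1262 + 0.0395 + 0.0074 = 1.0175
  TFR = 5 × 1.0175 = 5.0875
Population B:
  Sum of ASFRs = 0.0531 + 0.1309 + 0.1640 + 0.1503 + 0.0820 + 0.0365 + 0.0081 = 0.6249
  TFR = 5 × 0.6249 = 3.1245
Difference = 5.0875 − 3.1245 = 1.963

1.963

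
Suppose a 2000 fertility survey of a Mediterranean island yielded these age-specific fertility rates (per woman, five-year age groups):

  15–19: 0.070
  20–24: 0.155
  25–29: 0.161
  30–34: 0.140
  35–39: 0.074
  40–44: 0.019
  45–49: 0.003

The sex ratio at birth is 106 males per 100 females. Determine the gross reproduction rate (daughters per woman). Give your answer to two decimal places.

Proportion female at birth = 100 / (100 + 106) = 0.48544.
Sum of ASFRs = 0.070 + 0.155 + 0.161 + 0.140 + 0.074 + 0.019 + 0.003 = 0.622
TFR = 5 × 0.622 = 3.11
GRR = 0.48544 × 3.11 = 1.50972

1.51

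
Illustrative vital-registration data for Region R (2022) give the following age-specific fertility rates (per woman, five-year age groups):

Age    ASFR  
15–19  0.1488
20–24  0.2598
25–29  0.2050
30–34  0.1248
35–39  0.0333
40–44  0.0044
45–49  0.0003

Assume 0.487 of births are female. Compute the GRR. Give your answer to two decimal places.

1.89

Proportion female at birth = 0.487.
Sum of ASFRs = 0.1488 + 0.2598 + 0.2050 + 0.1248 + 0.0333 + 0.0044 + 0.0003 = 0.7764
TFR = 5 × 0.7764 = 3.882
GRR = 0.487 × 3.882 = 1.89053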